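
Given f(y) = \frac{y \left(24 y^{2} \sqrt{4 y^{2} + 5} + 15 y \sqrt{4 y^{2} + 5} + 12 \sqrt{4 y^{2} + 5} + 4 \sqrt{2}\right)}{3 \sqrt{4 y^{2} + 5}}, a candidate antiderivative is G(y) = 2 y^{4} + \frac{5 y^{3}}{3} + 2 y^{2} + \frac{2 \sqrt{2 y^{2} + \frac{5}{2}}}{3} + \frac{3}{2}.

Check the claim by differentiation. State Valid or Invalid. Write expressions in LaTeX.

d/dy[G] = \frac{24 y^{3} \sqrt{4 y^{2} + 5} + 15 y^{2} \sqrt{4 y^{2} + 5} + 12 y \sqrt{4 y^{2} + 5} + 4 \sqrt{2} y}{3 \sqrt{4 y^{2} + 5}}
This equals f(y) exactly, so the claim holds.

Valid. The derivative of G reproduces f.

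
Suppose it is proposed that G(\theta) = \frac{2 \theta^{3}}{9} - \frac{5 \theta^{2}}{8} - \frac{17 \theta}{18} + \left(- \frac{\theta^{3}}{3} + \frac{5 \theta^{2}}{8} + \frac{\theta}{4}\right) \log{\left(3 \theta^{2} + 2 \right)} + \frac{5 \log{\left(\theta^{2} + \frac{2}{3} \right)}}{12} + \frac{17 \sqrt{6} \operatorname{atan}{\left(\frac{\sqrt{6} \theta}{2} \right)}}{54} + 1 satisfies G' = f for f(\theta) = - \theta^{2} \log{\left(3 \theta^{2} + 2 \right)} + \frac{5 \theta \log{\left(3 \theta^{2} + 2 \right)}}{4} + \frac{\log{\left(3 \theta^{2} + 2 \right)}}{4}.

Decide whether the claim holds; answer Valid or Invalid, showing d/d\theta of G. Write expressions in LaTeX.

Valid - the claim checks out under differentiation.

d/d\theta[G] = - \theta^{2} \log{\left(3 \theta^{2} + 2 \right)} + \frac{5 \theta \log{\left(3 \theta^{2} + 2 \right)}}{4} + \frac{\log{\left(3 \theta^{2} + 2 \right)}}{4}
This equals f(\theta) exactly, so the claim holds.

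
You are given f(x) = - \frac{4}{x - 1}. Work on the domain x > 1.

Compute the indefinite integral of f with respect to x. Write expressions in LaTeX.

A first test for any F(x): its x-derivative must equal f(x) identically.
Check: d/dx[- 4 \log{\left(4 x - 4 \right)}] = - \frac{4}{x - 1} = f(x).

F(x) = - 4 \log{\left(4 x - 4 \right)} + C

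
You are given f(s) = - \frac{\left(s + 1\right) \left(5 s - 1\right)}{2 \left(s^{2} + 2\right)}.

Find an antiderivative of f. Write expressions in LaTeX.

An antiderivative is F(s) = - \frac{5 s}{2} - \log{\left(s^{2} + 2 \right)} + \frac{11 \sqrt{2} \operatorname{atan}{\left(\frac{\sqrt{2} s}{2} \right)}}{4}.

An antiderivative F(s) passes only if d/ds[F] lands on f(s) exactly.
Check: d/ds[- \frac{5 s}{2} - \log{\left(s^{2} + 2 \right)} + \frac{11 \sqrt{2} \operatorname{atan}{\left(\frac{\sqrt{2} s}{2} \right)}}{4}] = \frac{- 5 s^{2} - 4 s + 1}{2 s^{2} + 4}, which equals f(s).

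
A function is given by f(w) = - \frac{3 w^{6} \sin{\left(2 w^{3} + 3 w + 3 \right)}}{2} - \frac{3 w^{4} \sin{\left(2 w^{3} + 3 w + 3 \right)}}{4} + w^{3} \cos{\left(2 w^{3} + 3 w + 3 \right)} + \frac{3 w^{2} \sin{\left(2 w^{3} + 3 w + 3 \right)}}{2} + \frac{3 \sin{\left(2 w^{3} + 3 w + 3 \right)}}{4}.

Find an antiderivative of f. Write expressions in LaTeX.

Recognize the product-rule pattern: f = u'v + uv' with u = \frac{w^{4}}{4} - \frac{1}{4}, v = \cos{\left(2 w^{3} + 3 w + 3 \right)}, so integration by parts undoes it.
Check: d/dw[\frac{w^{4} \cos{\left(2 w^{3} + 3 w + 3 \right)}}{4} - \frac{\cos{\left(2 w^{3} + 3 w + 3 \right)}}{4}] = - \frac{3 w^{6} \sin{\left(2 w^{3} + 3 w + 3 \right)}}{2} - \frac{3 w^{4} \sin{\left(2 w^{3} + 3 w + 3 \right)}}{4} + w^{3} \cos{\left(2 w^{3} + 3 w + 3 \right)} + \frac{3 w^{2} \sin{\left(2 w^{3} + 3 w + 3 \right)}}{2} + \frac{3 \sin{\left(2 w^{3} + 3 w + 3 \right)}}{4} = f(w).

An antiderivative is F(w) = \frac{w^{4} \cos{\left(2 w^{3} + 3 w + 3 \right)}}{4} - \frac{\cos{\left(2 w^{3} + 3 w + 3 \right)}}{4}.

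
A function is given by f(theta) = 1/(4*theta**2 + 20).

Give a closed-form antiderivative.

Any candidate F(theta) must reproduce f(theta) exactly when differentiated.
Check: d/dtheta[sqrt(5)*atan(sqrt(5)*theta/5)/20] = 1/(4*theta**2 + 20) = f(theta).

An antiderivative is F(theta) = sqrt(5)*atan(sqrt(5)*theta/5)/20.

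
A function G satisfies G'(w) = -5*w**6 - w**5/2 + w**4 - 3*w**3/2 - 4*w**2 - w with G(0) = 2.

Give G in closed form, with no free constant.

G(w) = (-600*w**7 - 70*w**6 + 168*w**5 - 315*w**4 - 1120*w**3 - 420*w**2 + 1680)/840

Integrate term by term and add the pieces.
A general antiderivative is -5*w**7/7 - w**6/12 + w**5/5 - 3*w**4/8 - 4*w**3/3 - w**2/2 + C.
The condition gives C = 2 - (0) = 2.
So G(w) = (-600*w**7 - 70*w**6 + 168*w**5 - 315*w**4 - 1120*w**3 - 420*w**2 + 1680)/840.
Check: d/dw[(-600*w**7 - 70*w**6 + 168*w**5 - 315*w**4 - 1120*w**3 - 420*w**2 + 1680)/840] = -5*w**6 - w**5/2 + w**4 - 3*w**3/2 - 4*w**2 - w = G'(w).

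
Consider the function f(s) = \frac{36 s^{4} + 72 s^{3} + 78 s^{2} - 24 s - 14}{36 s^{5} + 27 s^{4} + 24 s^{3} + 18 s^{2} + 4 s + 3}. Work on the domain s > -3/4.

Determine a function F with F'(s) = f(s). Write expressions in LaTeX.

Check any antiderivative F(s) by computing F'(s) and comparing it with f(s).
Check: d/ds[- \frac{2 s}{s^{2} + \frac{1}{3}} + \log{\left(2 s + \frac{3}{2} \right)}] = \frac{36 s^{4} + 72 s^{3} + 78 s^{2} - 24 s - 14}{36 s^{5} + 27 s^{4} + 24 s^{3} + 18 s^{2} + 4 s + 3} = f(s).

An antiderivative is F(s) = - \frac{2 s}{s^{2} + \frac{1}{3}} + \log{\left(2 s + \frac{3}{2} \right)}.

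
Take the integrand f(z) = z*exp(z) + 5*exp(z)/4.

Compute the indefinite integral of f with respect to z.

F(z) = z*exp(z) + exp(z)/4 + C

Recognize the product-rule pattern: f = u'v + uv' with u = z + 1/4, v = exp(z), so integration by parts undoes it.
Check: d/dz[z*exp(z) + exp(z)/4] = z*exp(z) + 5*exp(z)/4 = f(z).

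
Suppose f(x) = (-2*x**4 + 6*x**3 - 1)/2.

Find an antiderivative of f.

An antiderivative is F(x) = x*(-4*x**4 + 15*x**3 - 10)/20.

Since d/dx undoes antidifferentiation here, F'(x) = f(x) is required of F(x).
Check: d/dx[x*(-4*x**4 + 15*x**3 - 10)/20] = -x**4 + 3*x**3 - 1/2, which equals f(x).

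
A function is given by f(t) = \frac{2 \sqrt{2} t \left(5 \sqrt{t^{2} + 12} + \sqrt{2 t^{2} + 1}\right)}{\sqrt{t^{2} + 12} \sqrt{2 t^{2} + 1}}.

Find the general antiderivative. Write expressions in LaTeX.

Since d/dt undoes antidifferentiation here, F'(t) = f(t) is required of F(t).
Check: d/dt[4 \sqrt{\frac{t^{2}}{2} + 6} + 5 \sqrt{4 t^{2} + 2}] = \frac{10 \sqrt{2} t \sqrt{t^{2} + 12} + 2 \sqrt{2} t \sqrt{2 t^{2} + 1}}{\sqrt{t^{2} + 12} \sqrt{2 t^{2} + 1}}, which equals f(t).

F(t) = 4 \sqrt{\frac{t^{2}}{2} + 6} + 5 \sqrt{4 t^{2} + 2} + C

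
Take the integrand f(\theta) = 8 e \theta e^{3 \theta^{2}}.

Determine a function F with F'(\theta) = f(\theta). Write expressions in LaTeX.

An antiderivative is F(\theta) = \frac{4 e^{3 \theta^{2} + 1}}{3}.

f matches the chain-rule pattern g'(h)*h' with inner function h(\theta) = 3 \theta^{2} + 1; substituting u = h(\theta) collapses the integral.
Check: d/d\theta[\frac{4 e^{3 \theta^{2} + 1}}{3}] = 8 e \theta e^{3 \theta^{2}} = f(\theta).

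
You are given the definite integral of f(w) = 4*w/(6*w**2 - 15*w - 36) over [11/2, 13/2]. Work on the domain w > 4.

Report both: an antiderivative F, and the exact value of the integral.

The denominator factors as 3*(w - 4)*(2*w + 3); partial fractions split f into directly integrable pieces: 4/(11*(2*w + 3)) + 16/(33*(w - 4)).
F(w) = 16*log(w - 4)/33 + 2*log(w + 3/2)/11 is an antiderivative of f.
Check: d/dw[16*log(w - 4)/33 + 2*log(w + 3/2)/11] = 4*w/(6*w**2 - 15*w - 36) = f(w).
F(13/2) = 2*log(8)/11 + 16*log(5/2)/33; F(11/2) = 16*log(3/2)/33 + 2*log(7)/11.
Integral = F(13/2) - F(11/2) = -2*log(7)/11 - 16*log(3/2)/33 + 2*log(8)/11 + 16*log(5/2)/33.

Antiderivative: F(w) = 16*log(w - 4)/33 + 2*log(w + 3/2)/11; value = -2*log(7)/11 - 16*log(3/2)/33 + 2*log(8)/11 + 16*log(5/2)/33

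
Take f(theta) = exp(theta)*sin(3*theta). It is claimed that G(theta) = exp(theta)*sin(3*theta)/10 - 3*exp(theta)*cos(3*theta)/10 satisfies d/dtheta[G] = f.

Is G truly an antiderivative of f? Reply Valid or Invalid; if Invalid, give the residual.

Valid. The derivative of G reproduces f.

d/dtheta[G] = exp(theta)*sin(3*theta)
This equals f(theta) exactly, so the claim holds.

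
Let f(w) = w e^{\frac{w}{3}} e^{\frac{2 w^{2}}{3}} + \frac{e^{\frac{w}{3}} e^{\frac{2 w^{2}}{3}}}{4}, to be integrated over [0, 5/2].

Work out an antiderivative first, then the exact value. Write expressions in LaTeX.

The substitution u = \frac{2 w^{2}}{3} + \frac{w}{3} works: f is exactly (dF/du)*(du/dw) for that inner function.
F(w) = \frac{3 e^{\frac{2 w^{2}}{3} + \frac{w}{3}}}{4} is an antiderivative of f.
Check: d/dw[\frac{3 e^{\frac{2 w^{2}}{3} + \frac{w}{3}}}{4}] = w e^{\frac{w}{3}} e^{\frac{2 w^{2}}{3}} + \frac{e^{\frac{w}{3}} e^{\frac{2 w^{2}}{3}}}{4} = f(w).
F(5/2) = \frac{3 e^{5}}{4}; F(0) = \frac{3}{4}.
Integral = F(5/2) - F(0) = - \frac{3}{4} + \frac{3 e^{5}}{4}.

Antiderivative: F(w) = \frac{3 e^{\frac{2 w^{2}}{3} + \frac{w}{3}}}{4}; value = - \frac{3}{4} + \frac{3 e^{5}}{4}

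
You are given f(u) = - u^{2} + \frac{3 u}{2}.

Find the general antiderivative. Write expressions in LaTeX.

F(u) = - \frac{u^{3}}{3} + \frac{3 u^{2}}{4} + C

The integrand splits into summands that can be handled one at a time.
Check: d/du[- \frac{u^{3}}{3} + \frac{3 u^{2}}{4}] = - u^{2} + \frac{3 u}{2} = f(u).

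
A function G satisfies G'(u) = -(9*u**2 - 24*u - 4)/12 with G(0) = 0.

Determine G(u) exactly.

Check a candidate G(u) by differentiating: d/du[G] must match the given G'(u).
A general antiderivative is -u**3/4 + u**2 + u/3 + C.
The condition gives C = 0 - (0) = 0.
So G(u) = -u**3/4 + u**2 + u/3.
Check: d/du[-u**3/4 + u**2 + u/3] = -3*u**2/4 + 2*u + 1/3, which equals G'(u).

G(u) = -u**3/4 + u**2 + u/3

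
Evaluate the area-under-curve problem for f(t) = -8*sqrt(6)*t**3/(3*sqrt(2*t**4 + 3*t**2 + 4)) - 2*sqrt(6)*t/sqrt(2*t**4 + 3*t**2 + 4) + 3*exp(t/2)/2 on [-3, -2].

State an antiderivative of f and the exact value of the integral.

Antiderivative: F(t) = -4*sqrt(t**4/3 + t**2/2 + 2/3) + 3*exp(t/2); value = -8*sqrt(2) - 3*exp(-3/2) + 3*exp(-1) + 2*sqrt(1158)/3

The integrand splits into summands that can be handled one at a time.
F(t) = -4*sqrt(t**4/3 + t**2/2 + 2/3) + 3*exp(t/2) is an antiderivative of f.
Check: d/dt[-4*sqrt(t**4/3 + t**2/2 + 2/3) + 3*exp(t/2)] = (-16*sqrt(6)*t**3 - 12*sqrt(6)*t + 9*sqrt(2*t**4 + 3*t**2 + 4)*exp(t/2))/(6*sqrt(2*t**4 + 3*t**2 + 4)), which equals f(t).
F(-2) = -8*sqrt(2) + 3*exp(-1); F(-3) = -2*sqrt(1158)/3 + 3*exp(-3/2).
Integral = F(-2) - F(-3) = -8*sqrt(2) - 3*exp(-3/2) + 3*exp(-1) + 2*sqrt(1158)/3.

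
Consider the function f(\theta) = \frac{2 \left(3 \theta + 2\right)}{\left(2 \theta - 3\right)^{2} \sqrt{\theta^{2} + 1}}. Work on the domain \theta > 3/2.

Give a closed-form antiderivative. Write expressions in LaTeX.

Recognize the product-rule pattern: f = u'v + uv' with u = - 2 \sqrt{\theta^{2} + 1}, v = \frac{1}{2 \theta - 3}, so integration by parts undoes it.
Check: d/d\theta[- \frac{2 \sqrt{\theta^{2} + 1}}{2 \theta - 3}] = \frac{6 \theta + 4}{4 \theta^{2} \sqrt{\theta^{2} + 1} - 12 \theta \sqrt{\theta^{2} + 1} + 9 \sqrt{\theta^{2} + 1}}, which equals f(\theta).

An antiderivative is F(\theta) = - \frac{2 \sqrt{\theta^{2} + 1}}{2 \theta - 3}.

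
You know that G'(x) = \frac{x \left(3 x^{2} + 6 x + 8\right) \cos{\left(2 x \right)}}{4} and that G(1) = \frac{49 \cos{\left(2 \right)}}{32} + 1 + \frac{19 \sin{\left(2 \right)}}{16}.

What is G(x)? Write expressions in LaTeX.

Whatever form G(x) takes, its d/dx must return the stated G'(x).
A general antiderivative is \frac{3 x^{3} \sin{\left(2 x \right)}}{8} + \frac{3 x^{2} \sin{\left(2 x \right)}}{4} + \frac{9 x^{2} \cos{\left(2 x \right)}}{16} + \frac{7 x \sin{\left(2 x \right)}}{16} + \frac{3 x \cos{\left(2 x \right)}}{4} - \frac{3 \sin{\left(2 x \right)}}{8} + \frac{7 \cos{\left(2 x \right)}}{32} + C.
The condition gives C = \frac{49 \cos{\left(2 \right)}}{32} + 1 + \frac{19 \sin{\left(2 \right)}}{16} - (\frac{49 \cos{\left(2 \right)}}{32} + \frac{19 \sin{\left(2 \right)}}{16}) = 1.
So G(x) = \frac{12 x^{3} \sin{\left(2 x \right)} + 24 x^{2} \sin{\left(2 x \right)} + 18 x^{2} \cos{\left(2 x \right)} + 14 x \sin{\left(2 x \right)} + 24 x \cos{\left(2 x \right)} - 12 \sin{\left(2 x \right)} + 7 \cos{\left(2 x \right)} + 32}{32}.
Check: d/dx[\frac{12 x^{3} \sin{\left(2 x \right)} + 24 x^{2} \sin{\left(2 x \right)} + 18 x^{2} \cos{\left(2 x \right)} + 14 x \sin{\left(2 x \right)} + 24 x \cos{\left(2 x \right)} - 12 \sin{\left(2 x \right)} + 7 \cos{\left(2 x \right)} + 32}{32}] = \frac{3 x^{3} \cos{\left(2 x \right)}}{4} + \frac{3 x^{2} \cos{\left(2 x \right)}}{2} + 2 x \cos{\left(2 x \right)}, which equals G'(x).

G(x) = \frac{12 x^{3} \sin{\left(2 x \right)} + 24 x^{2} \sin{\left(2 x \right)} + 18 x^{2} \cos{\left(2 x \right)} + 14 x \sin{\left(2 x \right)} + 24 x \cos{\left(2 x \right)} - 12 \sin{\left(2 x \right)} + 7 \cos{\left(2 x \right)} + 32}{32}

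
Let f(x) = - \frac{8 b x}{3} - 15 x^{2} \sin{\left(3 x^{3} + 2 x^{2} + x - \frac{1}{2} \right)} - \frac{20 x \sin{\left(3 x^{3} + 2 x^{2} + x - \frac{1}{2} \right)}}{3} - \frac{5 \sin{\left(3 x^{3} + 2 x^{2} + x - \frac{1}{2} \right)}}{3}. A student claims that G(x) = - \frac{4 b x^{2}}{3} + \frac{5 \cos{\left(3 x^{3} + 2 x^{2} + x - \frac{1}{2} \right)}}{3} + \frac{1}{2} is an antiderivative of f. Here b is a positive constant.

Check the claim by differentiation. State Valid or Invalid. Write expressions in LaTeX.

d/dx[G] = - \frac{8 b x}{3} - 15 x^{2} \sin{\left(3 x^{3} + 2 x^{2} + x - \frac{1}{2} \right)} - \frac{20 x \sin{\left(3 x^{3} + 2 x^{2} + x - \frac{1}{2} \right)}}{3} - \frac{5 \sin{\left(3 x^{3} + 2 x^{2} + x - \frac{1}{2} \right)}}{3}
This equals f(x) exactly, so the claim holds.

Valid - the claim checks out under differentiation.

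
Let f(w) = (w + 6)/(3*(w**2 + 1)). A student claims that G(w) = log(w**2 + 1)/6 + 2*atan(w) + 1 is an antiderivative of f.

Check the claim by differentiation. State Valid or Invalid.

Valid - differentiating G returns exactly f.

d/dw[G] = (w + 6)/(3*w**2 + 3)
This equals f(w) exactly, so the claim holds.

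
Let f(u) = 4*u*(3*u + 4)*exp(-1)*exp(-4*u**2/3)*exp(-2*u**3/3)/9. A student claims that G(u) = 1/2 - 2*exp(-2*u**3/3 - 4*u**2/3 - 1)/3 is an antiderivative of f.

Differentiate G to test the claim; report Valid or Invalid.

d/du[G] = (12*u**2 + 16*u)*exp(-1)*exp(-4*u**2/3)*exp(-2*u**3/3)/9
This equals f(u) exactly, so the claim holds.

Valid - the claim checks out under differentiation.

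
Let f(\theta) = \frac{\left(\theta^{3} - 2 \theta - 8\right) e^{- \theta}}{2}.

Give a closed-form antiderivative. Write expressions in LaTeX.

Recognize the product-rule pattern: f = u'v + uv' with u = - \frac{\theta^{3}}{2} - \frac{3 \theta^{2}}{2} - 2 \theta + 2, v = e^{- \theta}, so integration by parts undoes it.
Check: d/d\theta[- \frac{\theta^{3} e^{- \theta}}{2} - \frac{3 \theta^{2} e^{- \theta}}{2} - 2 \theta e^{- \theta} + 2 e^{- \theta}] = \frac{\left(\theta^{3} - 2 \theta - 8\right) e^{- \theta}}{2} = f(\theta).

An antiderivative is F(\theta) = - \frac{\theta^{3} e^{- \theta}}{2} - \frac{3 \theta^{2} e^{- \theta}}{2} - 2 \theta e^{- \theta} + 2 e^{- \theta}.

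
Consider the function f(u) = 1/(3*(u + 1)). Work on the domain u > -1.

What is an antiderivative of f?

An antiderivative is F(u) = log(3*u + 3)/3.

Since d/du undoes antidifferentiation here, F'(u) = f(u) is required of F(u).
Check: d/du[log(3*u + 3)/3] = 1/(3*u + 3), which equals f(u).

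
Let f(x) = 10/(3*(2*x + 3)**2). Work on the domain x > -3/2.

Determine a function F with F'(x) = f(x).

An antiderivative is F(x) = -5/(3*(2*x + 3)).

For F(x) to be correct the identity F'(x) - f(x) = 0 must hold.
Check: d/dx[-5/(3*(2*x + 3))] = 10/(12*x**2 + 36*x + 27), which equals f(x).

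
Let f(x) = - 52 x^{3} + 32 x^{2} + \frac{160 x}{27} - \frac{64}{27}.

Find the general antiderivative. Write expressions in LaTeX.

F(x) = - \frac{351 x^{4} - 288 x^{3} - 80 x^{2} + 64 x + 16}{27} + C

Integrate term by term and add the pieces.
Check: d/dx[- \frac{351 x^{4} - 288 x^{3} - 80 x^{2} + 64 x + 16}{27}] = - 52 x^{3} + 32 x^{2} + \frac{160 x}{27} - \frac{64}{27} = f(x).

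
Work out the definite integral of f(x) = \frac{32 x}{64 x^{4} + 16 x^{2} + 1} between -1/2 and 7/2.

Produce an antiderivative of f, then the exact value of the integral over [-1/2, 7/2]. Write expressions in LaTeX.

f matches the chain-rule pattern g'(h)*h' with inner function h(x) = 4 x^{2} + \frac{1}{2}; substituting u = h(x) collapses the integral.
F(x) = - \frac{1}{4 x^{2} + \frac{1}{2}} is an antiderivative of f.
Check: d/dx[- \frac{1}{4 x^{2} + \frac{1}{2}}] = \frac{32 x}{64 x^{4} + 16 x^{2} + 1} = f(x).
F(7/2) = - \frac{2}{99}; F(-1/2) = - \frac{2}{3}.
Integral = F(7/2) - F(-1/2) = \frac{64}{99}.

Antiderivative: F(x) = - \frac{1}{4 x^{2} + \frac{1}{2}}; value = \frac{64}{99}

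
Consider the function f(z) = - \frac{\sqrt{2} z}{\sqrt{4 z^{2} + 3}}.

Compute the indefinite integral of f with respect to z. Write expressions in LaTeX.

F(z) = - \frac{\sqrt{2} \sqrt{4 z^{2} + 3}}{4} + C

f matches the chain-rule pattern g'(h)*h' with inner function h(z) = 2 z^{2} + \frac{3}{2}; substituting u = h(z) collapses the integral.
Check: d/dz[- \frac{\sqrt{2} \sqrt{4 z^{2} + 3}}{4}] = - \frac{\sqrt{2} z}{\sqrt{4 z^{2} + 3}} = f(z).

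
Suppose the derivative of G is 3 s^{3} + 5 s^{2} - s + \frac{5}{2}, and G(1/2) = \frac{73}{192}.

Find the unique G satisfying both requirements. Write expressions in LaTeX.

G(s) = \frac{3 s^{4}}{4} + \frac{5 s^{3}}{3} - \frac{s^{2}}{2} + \frac{5 s}{2} - 1

Integrate term by term and add the pieces.
A general antiderivative is \frac{3 s^{4}}{4} + \frac{5 s^{3}}{3} - \frac{s^{2}}{2} + \frac{5 s}{2} + C.
The condition gives C = \frac{73}{192} - (\frac{265}{192}) = -1.
So G(s) = \frac{3 s^{4}}{4} + \frac{5 s^{3}}{3} - \frac{s^{2}}{2} + \frac{5 s}{2} - 1.
Check: d/ds[\frac{3 s^{4}}{4} + \frac{5 s^{3}}{3} - \frac{s^{2}}{2} + \frac{5 s}{2} - 1] = 3 s^{3} + 5 s^{2} - s + \frac{5}{2} = G'(s).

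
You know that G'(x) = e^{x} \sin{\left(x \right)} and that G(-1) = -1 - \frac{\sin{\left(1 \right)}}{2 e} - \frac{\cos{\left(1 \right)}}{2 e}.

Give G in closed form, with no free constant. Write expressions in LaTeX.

A first test for any G(x): its x-derivative must equal the given G'(x).
A general antiderivative is \frac{e^{x} \sin{\left(x \right)}}{2} - \frac{e^{x} \cos{\left(x \right)}}{2} + C.
The condition gives C = -1 - \frac{\sin{\left(1 \right)}}{2 e} - \frac{\cos{\left(1 \right)}}{2 e} - (- \frac{\sin{\left(1 \right)}}{2 e} - \frac{\cos{\left(1 \right)}}{2 e}) = -1.
So G(x) = - \frac{- e^{x} \sin{\left(x \right)} + e^{x} \cos{\left(x \right)} + 2}{2}.
Check: d/dx[- \frac{- e^{x} \sin{\left(x \right)} + e^{x} \cos{\left(x \right)} + 2}{2}] = e^{x} \sin{\left(x \right)} = G'(x).

G(x) = - \frac{- e^{x} \sin{\left(x \right)} + e^{x} \cos{\left(x \right)} + 2}{2}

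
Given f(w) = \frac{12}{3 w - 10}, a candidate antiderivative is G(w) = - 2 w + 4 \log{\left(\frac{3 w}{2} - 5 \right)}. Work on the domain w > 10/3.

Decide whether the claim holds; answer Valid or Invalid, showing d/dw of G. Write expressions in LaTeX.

Invalid: d/dw[G] - f = -2, which is not 0.

d/dw[G] = \frac{32 - 6 w}{3 w - 10}
d/dw[G] - f(w) = -2 != 0.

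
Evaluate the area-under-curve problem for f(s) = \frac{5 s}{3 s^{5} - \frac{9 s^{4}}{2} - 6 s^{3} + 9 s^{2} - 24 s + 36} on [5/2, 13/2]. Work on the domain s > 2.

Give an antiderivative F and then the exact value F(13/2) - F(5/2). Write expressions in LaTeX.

Antiderivative: F(s) = \frac{5 \log{\left(s - 2 \right)}}{18} - \frac{40 \log{\left(s - \frac{3}{2} \right)}}{119} - \frac{5 \log{\left(s + 2 \right)}}{126} + \frac{5 \log{\left(s^{2} + 2 \right)}}{102} - \frac{10 \sqrt{2} \operatorname{atan}{\left(\frac{\sqrt{2} s}{2} \right)}}{153}; value = - \frac{40 \log{\left(5 \right)}}{119} - \frac{10 \sqrt{2} \operatorname{atan}{\left(\frac{13 \sqrt{2}}{4} \right)}}{153} - \frac{5 \log{\left(\frac{33}{4} \right)}}{102} - \frac{5 \log{\left(\frac{17}{2} \right)}}{126} + \frac{10 \sqrt{2} \operatorname{atan}{\left(\frac{5 \sqrt{2}}{4} \right)}}{153} + \frac{5 \log{\left(\frac{177}{4} \right)}}{102} + \frac{5 \log{\left(2 \right)}}{18} + \frac{20 \log{\left(\frac{9}{2} \right)}}{63}

The denominator factors as 3 \left(s - 2\right) \left(s + 2\right) \left(2 s - 3\right) \left(s^{2} + 2\right); partial fractions split f into directly integrable pieces: \frac{5 \left(3 s - 4\right)}{153 \left(s^{2} + 2\right)} - \frac{80}{119 \left(2 s - 3\right)} - \frac{5}{126 \left(s + 2\right)} + \frac{5}{18 \left(s - 2\right)}.
F(s) = \frac{5 \log{\left(s - 2 \right)}}{18} - \frac{40 \log{\left(s - \frac{3}{2} \right)}}{119} - \frac{5 \log{\left(s + 2 \right)}}{126} + \frac{5 \log{\left(s^{2} + 2 \right)}}{102} - \frac{10 \sqrt{2} \operatorname{atan}{\left(\frac{\sqrt{2} s}{2} \right)}}{153} is an antiderivative of f.
Check: d/ds[\frac{5 \log{\left(s - 2 \right)}}{18} - \frac{40 \log{\left(s - \frac{3}{2} \right)}}{119} - \frac{5 \log{\left(s + 2 \right)}}{126} + \frac{5 \log{\left(s^{2} + 2 \right)}}{102} - \frac{10 \sqrt{2} \operatorname{atan}{\left(\frac{\sqrt{2} s}{2} \right)}}{153}] = \frac{10 s}{6 s^{5} - 9 s^{4} - 12 s^{3} + 18 s^{2} - 48 s + 72}, which equals f(s).
F(13/2) = - \frac{40 \log{\left(5 \right)}}{119} - \frac{10 \sqrt{2} \operatorname{atan}{\left(\frac{13 \sqrt{2}}{4} \right)}}{153} - \frac{5 \log{\left(\frac{17}{2} \right)}}{126} + \frac{5 \log{\left(\frac{177}{4} \right)}}{102} + \frac{5 \log{\left(\frac{9}{2} \right)}}{18}; F(5/2) = - \frac{5 \log{\left(2 \right)}}{18} - \frac{10 \sqrt{2} \operatorname{atan}{\left(\frac{5 \sqrt{2}}{4} \right)}}{153} - \frac{5 \log{\left(\frac{9}{2} \right)}}{126} + \frac{5 \log{\left(\frac{33}{4} \right)}}{102}.
Integral = F(13/2) - F(5/2) = - \frac{40 \log{\left(5 \right)}}{119} - \frac{10 \sqrt{2} \operatorname{atan}{\left(\frac{13 \sqrt{2}}{4} \right)}}{153} - \frac{5 \log{\left(\frac{33}{4} \right)}}{102} - \frac{5 \log{\left(\frac{17}{2} \right)}}{126} + \frac{10 \sqrt{2} \operatorname{atan}{\left(\frac{5 \sqrt{2}}{4} \right)}}{153} + \frac{5 \log{\left(\frac{177}{4} \right)}}{102} + \frac{5 \log{\left(2 \right)}}{18} + \frac{20 \log{\left(\frac{9}{2} \right)}}{63}.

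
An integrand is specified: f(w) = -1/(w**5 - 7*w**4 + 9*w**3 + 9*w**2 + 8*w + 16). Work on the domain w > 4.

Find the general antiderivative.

F(w) = 57*log(w - 4)/7225 - log(w + 1)/50 + 7*log(w**2 + 1)/1156 - 23*atan(w)/578 + 1/(85*w - 340) + C

Factor the denominator ((w - 4)**2*(w + 1)*(w**2 + 1)) and decompose: f = (7*w - 23)/(578*(w**2 + 1)) - 1/(50*(w + 1)) + 57/(7225*(w - 4)) - 1/(85*(w - 4)**2); each piece integrates to a log, atan, or power term.
Check: d/dw[57*log(w - 4)/7225 - log(w + 1)/50 + 7*log(w**2 + 1)/1156 - 23*atan(w)/578 + 1/(85*w - 340)] = -1/(w**5 - 7*w**4 + 9*w**3 + 9*w**2 + 8*w + 16) = f(w).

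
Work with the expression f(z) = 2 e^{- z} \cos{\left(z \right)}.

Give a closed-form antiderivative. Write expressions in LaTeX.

An antiderivative is F(z) = \left(\sin{\left(z \right)} - \cos{\left(z \right)}\right) e^{- z}.

A candidate is checked by its d/dz: the result must match f(z).
Check: d/dz[\left(\sin{\left(z \right)} - \cos{\left(z \right)}\right) e^{- z}] = 2 e^{- z} \cos{\left(z \right)} = f(z).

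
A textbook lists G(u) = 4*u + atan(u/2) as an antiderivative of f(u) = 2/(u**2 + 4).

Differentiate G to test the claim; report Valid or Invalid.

Invalid: d/du[G] - f = 4, which is not 0.

d/du[G] = (4*u**2 + 18)/(u**2 + 4)
d/du[G] - f(u) = 4 != 0.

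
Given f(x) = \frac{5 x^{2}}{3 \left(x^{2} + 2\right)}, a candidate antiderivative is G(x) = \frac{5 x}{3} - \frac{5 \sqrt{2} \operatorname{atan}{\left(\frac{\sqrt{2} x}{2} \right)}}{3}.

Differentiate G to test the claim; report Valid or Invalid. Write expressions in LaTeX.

Valid: G'(x) = f(x).

d/dx[G] = \frac{5 x^{2}}{3 x^{2} + 6}
This equals f(x) exactly, so the claim holds.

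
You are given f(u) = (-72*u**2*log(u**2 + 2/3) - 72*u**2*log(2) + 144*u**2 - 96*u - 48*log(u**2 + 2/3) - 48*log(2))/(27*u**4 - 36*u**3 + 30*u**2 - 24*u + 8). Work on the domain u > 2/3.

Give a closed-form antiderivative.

An antiderivative is F(u) = 8*log(2*u**2 + 4/3)/(3*u - 2).

f has the shape v'r + vr' for v = 8/(3*u - 2) and r = log(2*u**2 + 4/3) — it is the derivative of the product v*r.
Check: d/du[8*log(2*u**2 + 4/3)/(3*u - 2)] = (-72*u**2*log(u**2 + 2/3) - 72*u**2*log(2) + 144*u**2 - 96*u - 48*log(u**2 + 2/3) - 48*log(2))/(27*u**4 - 36*u**3 + 30*u**2 - 24*u + 8) = f(u).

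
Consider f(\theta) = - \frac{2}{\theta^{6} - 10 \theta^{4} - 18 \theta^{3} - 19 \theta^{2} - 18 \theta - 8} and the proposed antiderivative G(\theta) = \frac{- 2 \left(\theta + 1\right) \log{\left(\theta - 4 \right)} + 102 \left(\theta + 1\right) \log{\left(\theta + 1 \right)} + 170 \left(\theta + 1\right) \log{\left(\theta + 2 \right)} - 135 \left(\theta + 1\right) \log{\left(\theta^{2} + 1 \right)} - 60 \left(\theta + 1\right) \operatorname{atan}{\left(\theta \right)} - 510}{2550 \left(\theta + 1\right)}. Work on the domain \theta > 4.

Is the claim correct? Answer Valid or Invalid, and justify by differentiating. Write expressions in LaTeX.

Valid - the claim checks out under differentiation.

d/d\theta[G] = - \frac{2}{\theta^{6} - 10 \theta^{4} - 18 \theta^{3} - 19 \theta^{2} - 18 \theta - 8}
This equals f(\theta) exactly, so the claim holds.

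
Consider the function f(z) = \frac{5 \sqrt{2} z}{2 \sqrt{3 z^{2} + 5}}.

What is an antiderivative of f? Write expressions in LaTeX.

f matches the chain-rule pattern g'(h)*h' with inner function h(z) = \frac{3 z^{2}}{2} + \frac{5}{2}; substituting u = h(z) collapses the integral.
Check: d/dz[\frac{5 \sqrt{\frac{3 z^{2}}{2} + \frac{5}{2}}}{3}] = \frac{5 \sqrt{2} z}{2 \sqrt{3 z^{2} + 5}} = f(z).

An antiderivative is F(z) = \frac{5 \sqrt{\frac{3 z^{2}}{2} + \frac{5}{2}}}{3}.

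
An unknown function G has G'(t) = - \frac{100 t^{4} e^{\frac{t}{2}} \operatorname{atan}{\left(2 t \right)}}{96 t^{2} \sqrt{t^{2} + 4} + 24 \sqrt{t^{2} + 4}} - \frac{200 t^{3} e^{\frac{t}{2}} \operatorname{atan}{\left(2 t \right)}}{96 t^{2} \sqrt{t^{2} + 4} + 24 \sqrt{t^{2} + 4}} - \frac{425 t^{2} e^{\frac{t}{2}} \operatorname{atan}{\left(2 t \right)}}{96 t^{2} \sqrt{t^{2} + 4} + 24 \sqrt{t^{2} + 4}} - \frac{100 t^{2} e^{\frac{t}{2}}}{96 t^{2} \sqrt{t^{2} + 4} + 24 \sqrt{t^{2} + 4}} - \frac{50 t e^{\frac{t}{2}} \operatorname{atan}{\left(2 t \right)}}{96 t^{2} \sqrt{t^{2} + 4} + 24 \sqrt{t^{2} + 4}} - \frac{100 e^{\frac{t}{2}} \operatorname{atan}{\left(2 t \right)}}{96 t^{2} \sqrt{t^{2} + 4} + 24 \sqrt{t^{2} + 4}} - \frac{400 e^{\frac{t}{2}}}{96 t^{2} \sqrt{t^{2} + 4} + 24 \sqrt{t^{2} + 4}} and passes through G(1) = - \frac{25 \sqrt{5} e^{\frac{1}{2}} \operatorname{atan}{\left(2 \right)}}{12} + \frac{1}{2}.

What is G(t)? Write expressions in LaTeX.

G(t) = - \frac{25 \sqrt{t^{2} + 4} e^{\frac{t}{2}} \operatorname{atan}{\left(2 t \right)}}{12} + \frac{1}{2}

The integrand splits into summands that can be handled one at a time.
A general antiderivative is - \frac{25 \sqrt{t^{2} + 4} e^{\frac{t}{2}} \operatorname{atan}{\left(2 t \right)}}{12} + C.
The condition gives C = - \frac{25 \sqrt{5} e^{\frac{1}{2}} \operatorname{atan}{\left(2 \right)}}{12} + \frac{1}{2} - (- \frac{25 \sqrt{5} e^{\frac{1}{2}} \operatorname{atan}{\left(2 \right)}}{12}) = \frac{1}{2}.
So G(t) = - \frac{25 \sqrt{t^{2} + 4} e^{\frac{t}{2}} \operatorname{atan}{\left(2 t \right)}}{12} + \frac{1}{2}.
Check: d/dt[- \frac{25 \sqrt{t^{2} + 4} e^{\frac{t}{2}} \operatorname{atan}{\left(2 t \right)}}{12} + \frac{1}{2}] = \frac{- 100 t^{4} e^{\frac{t}{2}} \operatorname{atan}{\left(2 t \right)} - 200 t^{3} e^{\frac{t}{2}} \operatorname{atan}{\left(2 t \right)} - 425 t^{2} e^{\frac{t}{2}} \operatorname{atan}{\left(2 t \right)} - 100 t^{2} e^{\frac{t}{2}} - 50 t e^{\frac{t}{2}} \operatorname{atan}{\left(2 t \right)} - 100 e^{\frac{t}{2}} \operatorname{atan}{\left(2 t \right)} - 400 e^{\frac{t}{2}}}{96 t^{2} \sqrt{t^{2} + 4} + 24 \sqrt{t^{2} + 4}}, which equals G'(t).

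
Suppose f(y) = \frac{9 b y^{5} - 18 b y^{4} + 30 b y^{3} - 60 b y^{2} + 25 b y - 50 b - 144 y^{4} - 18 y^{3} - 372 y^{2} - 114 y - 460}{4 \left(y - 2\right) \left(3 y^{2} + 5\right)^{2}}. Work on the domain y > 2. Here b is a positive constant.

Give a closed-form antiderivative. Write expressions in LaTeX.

A candidate is checked by its d/dy: the result must match f(y).
Check: d/dy[\frac{3 b y^{3} + 5 b y - 48 y^{2} \log{\left(\frac{y}{2} - 1 \right)} - 48 y^{2} \log{\left(3 \right)} + 6 y - 80 \log{\left(\frac{y}{2} - 1 \right)} - 80 \log{\left(3 \right)} - 12}{12 y^{2} + 20}] = \frac{9 b y^{5} - 18 b y^{4} + 30 b y^{3} - 60 b y^{2} + 25 b y - 50 b - 144 y^{4} - 18 y^{3} - 372 y^{2} - 114 y - 460}{36 y^{5} - 72 y^{4} + 120 y^{3} - 240 y^{2} + 100 y - 200}, which equals f(y).

An antiderivative is F(y) = \frac{3 b y^{3} + 5 b y - 48 y^{2} \log{\left(\frac{y}{2} - 1 \right)} - 48 y^{2} \log{\left(3 \right)} + 6 y - 80 \log{\left(\frac{y}{2} - 1 \right)} - 80 \log{\left(3 \right)} - 12}{12 y^{2} + 20}.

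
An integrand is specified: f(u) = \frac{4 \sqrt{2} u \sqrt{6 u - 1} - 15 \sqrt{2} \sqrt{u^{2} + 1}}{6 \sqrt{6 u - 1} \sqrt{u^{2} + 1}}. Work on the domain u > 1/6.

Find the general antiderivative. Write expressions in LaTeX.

Since d/du undoes antidifferentiation here, F'(u) = f(u) is required of F(u).
Check: d/du[- \frac{5 \sqrt{3 u - \frac{1}{2}}}{3} + \frac{2 \sqrt{2 u^{2} + 2}}{3}] = \frac{4 \sqrt{2} u \sqrt{6 u - 1} - 15 \sqrt{2} \sqrt{u^{2} + 1}}{6 \sqrt{6 u - 1} \sqrt{u^{2} + 1}} = f(u).

F(u) = - \frac{5 \sqrt{3 u - \frac{1}{2}}}{3} + \frac{2 \sqrt{2 u^{2} + 2}}{3} + C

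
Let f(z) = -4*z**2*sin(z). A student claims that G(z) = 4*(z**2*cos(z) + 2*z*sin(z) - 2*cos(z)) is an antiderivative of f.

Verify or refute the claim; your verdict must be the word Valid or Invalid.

Invalid: d/dz[G] - f = 16*z*cos(z) + 16*sin(z), which is not 0.

d/dz[G] = -4*z**2*sin(z) + 16*z*cos(z) + 16*sin(z)
d/dz[G] - f(z) = 16*z*cos(z) + 16*sin(z) != 0.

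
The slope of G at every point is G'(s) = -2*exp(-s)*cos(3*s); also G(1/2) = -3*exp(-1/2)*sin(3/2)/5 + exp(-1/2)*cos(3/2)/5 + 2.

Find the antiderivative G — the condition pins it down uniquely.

G(s) = (10*exp(s) - 3*sin(3*s) + cos(3*s))*exp(-s)/5

The proposed G(s) is checked by its d/ds: the result must match the given G'(s).
A general antiderivative is -3*exp(-s)*sin(3*s)/5 + exp(-s)*cos(3*s)/5 + C.
The condition gives C = -3*exp(-1/2)*sin(3/2)/5 + exp(-1/2)*cos(3/2)/5 + 2 - (-3*exp(-1/2)*sin(3/2)/5 + exp(-1/2)*cos(3/2)/5) = 2.
So G(s) = (10*exp(s) - 3*sin(3*s) + cos(3*s))*exp(-s)/5.
Check: d/ds[(10*exp(s) - 3*sin(3*s) + cos(3*s))*exp(-s)/5] = -2*exp(-s)*cos(3*s) = G'(s).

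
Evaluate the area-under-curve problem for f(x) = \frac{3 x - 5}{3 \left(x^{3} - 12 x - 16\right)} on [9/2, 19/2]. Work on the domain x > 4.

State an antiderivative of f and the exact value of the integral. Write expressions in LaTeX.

Antiderivative: F(x) = - \frac{- 7 x \log{\left(x - 4 \right)} + 7 x \log{\left(x + 2 \right)} - 14 \log{\left(x - 4 \right)} + 14 \log{\left(x + 2 \right)} + 66}{108 \left(x + 2\right)}; value = - \frac{7 \log{\left(\frac{23}{2} \right)}}{108} + \frac{110}{2691} + \frac{7 \log{\left(2 \right)}}{108} + \frac{7 \log{\left(\frac{11}{2} \right)}}{108} + \frac{7 \log{\left(\frac{13}{2} \right)}}{108}

The denominator factors as 3 \left(x - 4\right) \left(x + 2\right)^{2}; partial fractions split f into directly integrable pieces: - \frac{7}{108 \left(x + 2\right)} + \frac{11}{18 \left(x + 2\right)^{2}} + \frac{7}{108 \left(x - 4\right)}.
F(x) = - \frac{- 7 x \log{\left(x - 4 \right)} + 7 x \log{\left(x + 2 \right)} - 14 \log{\left(x - 4 \right)} + 14 \log{\left(x + 2 \right)} + 66}{108 \left(x + 2\right)} is an antiderivative of f.
Check: d/dx[- \frac{- 7 x \log{\left(x - 4 \right)} + 7 x \log{\left(x + 2 \right)} - 14 \log{\left(x - 4 \right)} + 14 \log{\left(x + 2 \right)} + 66}{108 \left(x + 2\right)}] = \frac{3 x - 5}{3 x^{3} - 36 x - 48}, which equals f(x).
F(19/2) = - \frac{7 \log{\left(\frac{23}{2} \right)}}{108} - \frac{11}{207} + \frac{7 \log{\left(\frac{11}{2} \right)}}{108}; F(9/2) = - \frac{7 \log{\left(\frac{13}{2} \right)}}{108} - \frac{11}{117} - \frac{7 \log{\left(2 \right)}}{108}.
Integral = F(19/2) - F(9/2) = - \frac{7 \log{\left(\frac{23}{2} \right)}}{108} + \frac{110}{2691} + \frac{7 \log{\left(2 \right)}}{108} + \frac{7 \log{\left(\frac{11}{2} \right)}}{108} + \frac{7 \log{\left(\frac{13}{2} \right)}}{108}.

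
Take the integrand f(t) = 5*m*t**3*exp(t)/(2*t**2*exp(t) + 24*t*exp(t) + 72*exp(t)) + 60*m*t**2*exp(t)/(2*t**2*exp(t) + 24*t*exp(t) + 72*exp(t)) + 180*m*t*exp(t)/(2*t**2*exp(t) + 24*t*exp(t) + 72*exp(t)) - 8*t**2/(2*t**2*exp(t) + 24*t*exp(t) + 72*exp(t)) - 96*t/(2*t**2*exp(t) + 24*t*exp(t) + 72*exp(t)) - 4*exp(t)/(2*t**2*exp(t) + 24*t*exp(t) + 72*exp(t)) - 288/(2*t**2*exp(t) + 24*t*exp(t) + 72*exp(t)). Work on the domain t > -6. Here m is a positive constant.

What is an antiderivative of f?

An antiderivative is F(t) = (5*m*t**3*exp(t) + 30*m*t**2*exp(t) + 16*t + 8*exp(t) + 96)/(4*t*exp(t) + 24*exp(t)).

The integrand splits into summands that can be handled one at a time.
Check: d/dt[(5*m*t**3*exp(t) + 30*m*t**2*exp(t) + 16*t + 8*exp(t) + 96)/(4*t*exp(t) + 24*exp(t))] = (5*m*t**3*exp(t) + 60*m*t**2*exp(t) + 180*m*t*exp(t) - 8*t**2 - 96*t - 4*exp(t) - 288)/(2*t**2*exp(t) + 24*t*exp(t) + 72*exp(t)), which equals f(t).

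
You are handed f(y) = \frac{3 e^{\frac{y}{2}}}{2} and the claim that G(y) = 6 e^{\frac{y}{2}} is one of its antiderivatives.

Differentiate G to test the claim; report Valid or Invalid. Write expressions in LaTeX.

Invalid: d/dy[G] - f = \frac{3 e^{\frac{y}{2}}}{2}, which is not 0.

d/dy[G] = 3 e^{\frac{y}{2}}
d/dy[G] - f(y) = \frac{3 e^{\frac{y}{2}}}{2} != 0.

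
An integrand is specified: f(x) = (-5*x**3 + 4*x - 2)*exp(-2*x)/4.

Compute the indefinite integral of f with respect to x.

F(x) = (20*x**3 + 30*x**2 + 14*x + 15)*exp(-2*x)/32 + C

f has the shape u'v + uv' for u = 5*x**3/8 + 15*x**2/16 + 7*x/16 + 15/32 and v = exp(-2*x) — it is the derivative of the product u*v.
Check: d/dx[(20*x**3 + 30*x**2 + 14*x + 15)*exp(-2*x)/32] = (-5*x**3 + 4*x - 2)*exp(-2*x)/4 = f(x).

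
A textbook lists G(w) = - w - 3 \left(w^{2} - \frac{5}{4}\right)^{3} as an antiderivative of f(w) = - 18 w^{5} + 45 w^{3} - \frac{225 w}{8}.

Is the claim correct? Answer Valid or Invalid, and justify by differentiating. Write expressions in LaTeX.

Invalid: d/dw[G] - f = -1, which is not 0.

d/dw[G] = - 18 w^{5} + 45 w^{3} - \frac{225 w}{8} - 1
d/dw[G] - f(w) = -1 != 0.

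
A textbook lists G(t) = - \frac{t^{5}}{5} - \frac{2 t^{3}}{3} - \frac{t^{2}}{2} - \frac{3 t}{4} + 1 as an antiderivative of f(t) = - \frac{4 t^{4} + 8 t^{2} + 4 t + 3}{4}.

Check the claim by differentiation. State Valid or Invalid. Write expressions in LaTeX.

Valid - differentiating G returns exactly f.

d/dt[G] = - t^{4} - 2 t^{2} - t - \frac{3}{4}
This equals f(t) exactly, so the claim holds.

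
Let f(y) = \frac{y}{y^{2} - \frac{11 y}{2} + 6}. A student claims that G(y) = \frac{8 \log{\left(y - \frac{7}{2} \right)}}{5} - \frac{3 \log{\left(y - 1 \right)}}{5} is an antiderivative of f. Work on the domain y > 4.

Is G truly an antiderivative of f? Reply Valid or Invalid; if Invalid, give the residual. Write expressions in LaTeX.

d/dy[G] = \frac{2 y + 1}{2 y^{2} - 9 y + 7}
d/dy[G] - f(y) = \frac{- 2 y^{2} - y + 12}{4 y^{4} - 40 y^{3} + 137 y^{2} - 185 y + 84} != 0.

Invalid: d/dy[G] - f = \frac{- 2 y^{2} - y + 12}{4 y^{4} - 40 y^{3} + 137 y^{2} - 185 y + 84}, which is not 0.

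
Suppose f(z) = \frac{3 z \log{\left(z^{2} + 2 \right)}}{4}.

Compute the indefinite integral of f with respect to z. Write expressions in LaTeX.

An antiderivative F(z) passes only if d/dz[F] lands on f(z) exactly.
Check: d/dz[\frac{3 z^{2} \log{\left(z^{2} + 2 \right)}}{8} - \frac{3 z^{2}}{8} + \frac{3 \log{\left(z^{2} + 2 \right)}}{4}] = \frac{3 z \log{\left(z^{2} + 2 \right)}}{4} = f(z).

F(z) = \frac{3 z^{2} \log{\left(z^{2} + 2 \right)}}{8} - \frac{3 z^{2}}{8} + \frac{3 \log{\left(z^{2} + 2 \right)}}{4} + C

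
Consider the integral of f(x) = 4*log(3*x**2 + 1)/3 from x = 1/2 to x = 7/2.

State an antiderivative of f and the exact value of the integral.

Recover f(x) by differentiating a candidate F(x); any mismatch rules it out.
F(x) = 4*x*log(3*x**2 + 1)/3 - 8*x/3 + 8*sqrt(3)*atan(sqrt(3)*x)/9 is an antiderivative of f.
Check: d/dx[4*x*log(3*x**2 + 1)/3 - 8*x/3 + 8*sqrt(3)*atan(sqrt(3)*x)/9] = 4*log(3*x**2 + 1)/3 = f(x).
F(7/2) = -28/3 + 8*sqrt(3)*atan(7*sqrt(3)/2)/9 + 14*log(151/4)/3; F(1/2) = -4/3 + 2*log(7/4)/3 + 8*sqrt(3)*atan(sqrt(3)/2)/9.
Integral = F(7/2) - F(1/2) = -8 - 8*sqrt(3)*atan(sqrt(3)/2)/9 - 2*log(7/4)/3 + 8*sqrt(3)*atan(7*sqrt(3)/2)/9 + 14*log(151/4)/3.

Antiderivative: F(x) = 4*x*log(3*x**2 + 1)/3 - 8*x/3 + 8*sqrt(3)*atan(sqrt(3)*x)/9; value = -8 - 8*sqrt(3)*atan(sqrt(3)/2)/9 - 2*log(7/4)/3 + 8*sqrt(3)*atan(7*sqrt(3)/2)/9 + 14*log(151/4)/3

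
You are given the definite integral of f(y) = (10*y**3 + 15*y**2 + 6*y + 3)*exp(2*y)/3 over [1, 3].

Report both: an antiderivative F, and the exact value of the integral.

Antiderivative: F(y) = (5*y**3/3 + y)*exp(2*y); value = -8*exp(2)/3 + 48*exp(6)

Recognize the product-rule pattern: f = u'v + uv' with u = 5*y**3/3 + y, v = exp(2*y), so integration by parts undoes it.
F(y) = (5*y**3/3 + y)*exp(2*y) is an antiderivative of f.
Check: d/dy[(5*y**3/3 + y)*exp(2*y)] = 10*y**3*exp(2*y)/3 + 5*y**2*exp(2*y) + 2*y*exp(2*y) + exp(2*y), which equals f(y).
F(3) = 48*exp(6); F(1) = 8*exp(2)/3.
Integral = F(3) - F(1) = -8*exp(2)/3 + 48*exp(6).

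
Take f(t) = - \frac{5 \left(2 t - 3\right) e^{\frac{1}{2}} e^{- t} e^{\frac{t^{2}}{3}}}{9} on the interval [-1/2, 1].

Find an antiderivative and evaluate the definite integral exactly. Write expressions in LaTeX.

Antiderivative: F(t) = - \frac{5 e^{\frac{1}{2}} e^{- t} e^{\frac{t^{2}}{3}}}{3}; value = - \frac{5}{3 e^{\frac{1}{6}}} + \frac{5 e^{\frac{13}{12}}}{3}

f matches the chain-rule pattern g'(h)*h' with inner function h(t) = \frac{t^{2}}{3} - t + \frac{1}{2}; substituting u = h(t) collapses the integral.
F(t) = - \frac{5 e^{\frac{1}{2}} e^{- t} e^{\frac{t^{2}}{3}}}{3} is an antiderivative of f.
Check: d/dt[- \frac{5 e^{\frac{1}{2}} e^{- t} e^{\frac{t^{2}}{3}}}{3}] = \frac{\left(- 10 t e^{\frac{1}{2}} e^{\frac{t^{2}}{3}} + 15 e^{\frac{1}{2}} e^{\frac{t^{2}}{3}}\right) e^{- t}}{9}, which equals f(t).
F(1) = - \frac{5}{3 e^{\frac{1}{6}}}; F(-1/2) = - \frac{5 e^{\frac{13}{12}}}{3}.
Integral = F(1) - F(-1/2) = - \frac{5}{3 e^{\frac{1}{6}}} + \frac{5 e^{\frac{13}{12}}}{3}.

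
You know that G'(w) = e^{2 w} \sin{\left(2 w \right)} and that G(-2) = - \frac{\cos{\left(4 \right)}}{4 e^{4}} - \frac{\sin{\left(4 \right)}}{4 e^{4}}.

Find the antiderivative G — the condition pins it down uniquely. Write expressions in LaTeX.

G(w) = - \frac{\left(- \sin{\left(2 w \right)} + \cos{\left(2 w \right)}\right) e^{2 w}}{4}

Since d/dw undoes antidifferentiation here, G(w) must give back the stated G'(w).
A general antiderivative is \frac{e^{2 w} \sin{\left(2 w \right)}}{4} - \frac{e^{2 w} \cos{\left(2 w \right)}}{4} + C.
The condition gives C = - \frac{\cos{\left(4 \right)}}{4 e^{4}} - \frac{\sin{\left(4 \right)}}{4 e^{4}} - (- \frac{\cos{\left(4 \right)}}{4 e^{4}} - \frac{\sin{\left(4 \right)}}{4 e^{4}}) = 0.
So G(w) = - \frac{\left(- \sin{\left(2 w \right)} + \cos{\left(2 w \right)}\right) e^{2 w}}{4}.
Check: d/dw[- \frac{\left(- \sin{\left(2 w \right)} + \cos{\left(2 w \right)}\right) e^{2 w}}{4}] = e^{2 w} \sin{\left(2 w \right)} = G'(w).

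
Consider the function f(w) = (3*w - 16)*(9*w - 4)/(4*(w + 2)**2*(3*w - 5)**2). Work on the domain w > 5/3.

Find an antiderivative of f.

For F(w) to be correct the identity F'(w) - f(w) = 0 must hold.
Check: d/dw[3/(4*(3*w - 5)) - 1/(w + 2)] = (27*w**2 - 156*w + 64)/(36*w**4 + 24*w**3 - 236*w**2 - 80*w + 400), which equals f(w).

An antiderivative is F(w) = 3/(4*(3*w - 5)) - 1/(w + 2).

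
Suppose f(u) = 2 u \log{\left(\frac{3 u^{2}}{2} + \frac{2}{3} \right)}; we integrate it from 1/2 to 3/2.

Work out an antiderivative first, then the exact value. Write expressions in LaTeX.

Antiderivative: F(u) = u^{2} \log{\left(\frac{3 u^{2}}{2} + \frac{2}{3} \right)} - u^{2} + \frac{4 \log{\left(9 u^{2} + 4 \right)}}{9}; value = -2 - \frac{4 \log{\left(\frac{25}{4} \right)}}{9} - \frac{\log{\left(\frac{25}{24} \right)}}{4} + \frac{4 \log{\left(\frac{97}{4} \right)}}{9} + \frac{9 \log{\left(\frac{97}{24} \right)}}{4}

Differentiate the proposed F(u) back; it has to land on f(u) exactly.
F(u) = u^{2} \log{\left(\frac{3 u^{2}}{2} + \frac{2}{3} \right)} - u^{2} + \frac{4 \log{\left(9 u^{2} + 4 \right)}}{9} is an antiderivative of f.
Check: d/du[u^{2} \log{\left(\frac{3 u^{2}}{2} + \frac{2}{3} \right)} - u^{2} + \frac{4 \log{\left(9 u^{2} + 4 \right)}}{9}] = 2 u \log{\left(9 u^{2} + 4 \right)} - 2 u \log{\left(6 \right)}, which equals f(u).
F(3/2) = - \frac{9}{4} + \frac{4 \log{\left(\frac{97}{4} \right)}}{9} + \frac{9 \log{\left(\frac{97}{24} \right)}}{4}; F(1/2) = - \frac{1}{4} + \frac{\log{\left(\frac{25}{24} \right)}}{4} + \frac{4 \log{\left(\frac{25}{4} \right)}}{9}.
Integral = F(3/2) - F(1/2) = -2 - \frac{4 \log{\left(\frac{25}{4} \right)}}{9} - \frac{\log{\left(\frac{25}{24} \right)}}{4} + \frac{4 \log{\left(\frac{97}{4} \right)}}{9} + \frac{9 \log{\left(\frac{97}{24} \right)}}{4}.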